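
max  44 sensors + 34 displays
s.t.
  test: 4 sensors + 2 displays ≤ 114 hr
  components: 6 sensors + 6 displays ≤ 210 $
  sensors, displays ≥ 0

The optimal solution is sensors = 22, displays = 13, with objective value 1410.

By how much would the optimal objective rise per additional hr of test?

Check each constraint at x*: test 114/114 (tight); components 210/210 (tight).
From A_Bᵀ y = c: 4·y_test + 6·y_components = 44; 2·y_test + 6·y_components = 34.
Solving: y_test = 5, y_components = 4.
Shadow price of test = 5.

5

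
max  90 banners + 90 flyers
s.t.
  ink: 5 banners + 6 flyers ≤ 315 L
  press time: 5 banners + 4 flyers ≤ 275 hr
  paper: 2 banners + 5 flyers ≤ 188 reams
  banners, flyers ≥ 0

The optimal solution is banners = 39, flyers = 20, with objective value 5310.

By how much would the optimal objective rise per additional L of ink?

Binding: ink and press time. Non-binding: paper (10 unused).
Slack constraints have shadow price 0 (complementary slackness).
The binding rows give the dual system: 5·y_ink + 5·y_press time = 90 and 6·y_ink + 4·y_press time = 90.
This yields shadow prices y_ink = 9, y_press time = 9.
Shadow price of ink = 9.

9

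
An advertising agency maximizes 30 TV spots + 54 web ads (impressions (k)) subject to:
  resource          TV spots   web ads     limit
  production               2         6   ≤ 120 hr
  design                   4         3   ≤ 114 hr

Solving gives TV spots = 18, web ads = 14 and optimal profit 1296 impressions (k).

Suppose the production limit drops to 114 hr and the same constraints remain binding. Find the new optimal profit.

1254

Check each constraint at x*: production 120/120 (tight); design 114/114 (tight).
From A_Bᵀ y = c: 2·y_production + 4·y_design = 30; 6·y_production + 3·y_design = 54.
→ y_production = 7 and y_design = 4.
Δz = y_production·Δb = 7 × (-6) = -42, so new z* = 1296 − 42 = 1254.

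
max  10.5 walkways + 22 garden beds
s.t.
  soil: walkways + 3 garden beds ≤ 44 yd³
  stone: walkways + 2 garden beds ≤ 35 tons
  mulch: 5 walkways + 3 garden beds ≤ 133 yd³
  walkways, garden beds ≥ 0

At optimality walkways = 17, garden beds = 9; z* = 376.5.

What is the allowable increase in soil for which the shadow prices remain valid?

Binding constraints: soil, stone. The basis is B = [[1,3],[1,2]] with det -1.
Per unit increase in soil, x* moves by d = (-2, 1).
The basis stays optimal until walkways reaches 0; allowable increase = 8.5 yd³.

8.5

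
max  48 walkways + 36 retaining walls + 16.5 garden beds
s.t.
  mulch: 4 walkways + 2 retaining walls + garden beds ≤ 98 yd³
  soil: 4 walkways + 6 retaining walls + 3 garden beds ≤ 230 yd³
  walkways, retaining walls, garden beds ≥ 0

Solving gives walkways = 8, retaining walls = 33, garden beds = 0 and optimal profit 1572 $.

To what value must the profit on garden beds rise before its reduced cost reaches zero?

18

At the optimum: mulch uses 98 of 98 (binding); soil uses 230 of 230 (binding).
Dual feasibility on the basic columns requires 4·y_mulch + 4·y_soil = 48, 2·y_mulch + 6·y_soil = 36.
→ y_mulch = 9 and y_soil = 3.
garden beds enters the basis when its profit ≥ yᵀa₃ = 9·1 + 3·3 = 18.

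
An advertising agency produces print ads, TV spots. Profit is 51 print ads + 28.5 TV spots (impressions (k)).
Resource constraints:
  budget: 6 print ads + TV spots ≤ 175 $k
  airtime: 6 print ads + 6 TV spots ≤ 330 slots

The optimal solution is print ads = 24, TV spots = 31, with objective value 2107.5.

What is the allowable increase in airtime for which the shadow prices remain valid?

720

Binding constraints: budget, airtime. The basis is B = [[6,1],[6,6]] with det 30.
Per unit increase in airtime, x* moves by d = (-0.0333, 0.2).
The basis stays optimal until print ads reaches 0; allowable increase = 720 slots.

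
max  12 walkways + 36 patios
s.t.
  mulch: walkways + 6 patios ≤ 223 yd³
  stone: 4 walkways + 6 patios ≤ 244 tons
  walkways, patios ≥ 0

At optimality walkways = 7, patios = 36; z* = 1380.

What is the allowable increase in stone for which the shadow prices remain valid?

Binding constraints: mulch, stone. The basis is B = [[1,6],[4,6]] with det -18.
Per unit increase in stone, x* moves by d = (0.3333, -0.0556).
The basis stays optimal until patios reaches 0; allowable increase = 648 tons.

648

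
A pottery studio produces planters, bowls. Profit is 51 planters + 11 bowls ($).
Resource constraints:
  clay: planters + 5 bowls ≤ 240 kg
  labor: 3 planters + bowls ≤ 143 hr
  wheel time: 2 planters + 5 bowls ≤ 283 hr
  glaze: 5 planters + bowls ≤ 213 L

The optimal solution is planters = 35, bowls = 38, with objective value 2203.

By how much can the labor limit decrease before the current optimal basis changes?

Binding constraints: labor, glaze. The basis is B = [[3,1],[5,1]] with det -2.
Per unit decrease in labor, x* moves by d = (0.5, -2.5).
The basis stays optimal until bowls reaches 0; allowable decrease = 15.2 hr.

15.2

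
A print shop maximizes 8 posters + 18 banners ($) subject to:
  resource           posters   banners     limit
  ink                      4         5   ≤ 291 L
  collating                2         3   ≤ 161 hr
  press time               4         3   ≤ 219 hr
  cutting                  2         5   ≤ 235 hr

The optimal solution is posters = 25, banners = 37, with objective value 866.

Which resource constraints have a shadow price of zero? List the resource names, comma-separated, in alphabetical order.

ink: 285/291 (slack 6)
collating: 161/161 (binding)
press time: 211/219 (slack 8)
cutting: 235/235 (binding)
By complementary slackness, a constraint with positive slack has shadow price 0 → ink, press time.

ink, press time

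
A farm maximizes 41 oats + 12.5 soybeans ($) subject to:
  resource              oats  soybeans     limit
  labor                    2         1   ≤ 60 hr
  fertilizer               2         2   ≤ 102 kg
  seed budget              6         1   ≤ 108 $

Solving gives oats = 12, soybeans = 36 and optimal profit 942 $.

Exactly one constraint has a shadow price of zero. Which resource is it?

labor: 60/60 (binding)
fertilizer: 96/102 (slack 6)
seed budget: 108/108 (binding)
By complementary slackness, a constraint with positive slack has shadow price 0 → fertilizer.

fertilizer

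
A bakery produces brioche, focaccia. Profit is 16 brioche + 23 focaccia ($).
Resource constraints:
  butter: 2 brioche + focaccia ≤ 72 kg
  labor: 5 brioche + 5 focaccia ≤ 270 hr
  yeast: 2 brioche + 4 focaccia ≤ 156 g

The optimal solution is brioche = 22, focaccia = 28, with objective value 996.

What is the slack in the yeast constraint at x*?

0

yeast used = 2·22 + 4·28 = 156; slack = 156 − 156 = 0.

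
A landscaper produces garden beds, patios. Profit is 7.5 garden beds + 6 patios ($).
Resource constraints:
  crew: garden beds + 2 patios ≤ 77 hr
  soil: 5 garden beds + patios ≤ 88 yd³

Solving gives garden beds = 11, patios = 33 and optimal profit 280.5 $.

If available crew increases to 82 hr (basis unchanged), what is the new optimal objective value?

293

At the optimum: crew uses 77 of 77 (binding); soil uses 88 of 88 (binding).
From A_Bᵀ y = c: 1·y_crew + 5·y_soil = 7.5; 2·y_crew + 1·y_soil = 6.
→ y_crew = 2.5 and y_soil = 1.
Δz = y_crew·Δb = 2.5 × (5) = 12.5, so new z* = 280.5 + 12.5 = 293.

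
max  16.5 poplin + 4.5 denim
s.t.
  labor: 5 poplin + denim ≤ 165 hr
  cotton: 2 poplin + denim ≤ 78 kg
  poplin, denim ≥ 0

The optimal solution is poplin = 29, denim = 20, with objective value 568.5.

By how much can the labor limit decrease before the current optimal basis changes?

Binding constraints: labor, cotton. The basis is B = [[5,1],[2,1]] with det 3.
Per unit decrease in labor, x* moves by d = (-0.3333, 0.6667).
The basis stays optimal until poplin reaches 0; allowable decrease = 87 hr.

87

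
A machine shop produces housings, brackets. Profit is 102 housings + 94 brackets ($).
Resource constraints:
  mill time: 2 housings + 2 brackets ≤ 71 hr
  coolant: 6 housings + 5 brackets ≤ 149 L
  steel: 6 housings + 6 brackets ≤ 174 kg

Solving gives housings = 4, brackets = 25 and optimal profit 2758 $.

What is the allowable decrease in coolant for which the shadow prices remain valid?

Binding constraints: coolant, steel. The basis is B = [[6,5],[6,6]] with det 6.
Per unit decrease in coolant, x* moves by d = (-1, 1).
The basis stays optimal until housings reaches 0; allowable decrease = 4 L.

4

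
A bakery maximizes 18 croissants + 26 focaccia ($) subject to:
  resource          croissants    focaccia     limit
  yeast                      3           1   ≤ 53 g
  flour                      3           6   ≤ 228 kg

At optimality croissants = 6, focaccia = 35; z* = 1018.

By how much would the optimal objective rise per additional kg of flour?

Check each constraint at x*: yeast 53/53 (tight); flour 228/228 (tight).
Dual feasibility on the basic columns requires 3·y_yeast + 3·y_flour = 18, 1·y_yeast + 6·y_flour = 26.
This yields shadow prices y_yeast = 2, y_flour = 4.
Shadow price of flour = 4.

4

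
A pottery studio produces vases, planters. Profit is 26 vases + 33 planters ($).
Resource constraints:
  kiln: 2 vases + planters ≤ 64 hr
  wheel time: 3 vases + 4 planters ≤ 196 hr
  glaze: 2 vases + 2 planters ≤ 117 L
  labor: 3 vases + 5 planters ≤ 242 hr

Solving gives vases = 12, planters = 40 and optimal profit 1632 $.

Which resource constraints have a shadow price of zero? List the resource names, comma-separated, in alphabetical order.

glaze, labor

kiln: 64/64 (binding)
wheel time: 196/196 (binding)
glaze: 104/117 (slack 13)
labor: 236/242 (slack 6)
By complementary slackness, a constraint with positive slack has shadow price 0 → glaze, labor.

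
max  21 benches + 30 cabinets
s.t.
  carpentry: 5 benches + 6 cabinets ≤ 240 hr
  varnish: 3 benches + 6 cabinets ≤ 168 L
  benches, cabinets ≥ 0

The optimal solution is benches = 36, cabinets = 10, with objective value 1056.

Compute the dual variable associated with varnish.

Check each constraint at x*: carpentry 240/240 (tight); varnish 168/168 (tight).
The binding rows give the dual system: 5·y_carpentry + 3·y_varnish = 21 and 6·y_carpentry + 6·y_varnish = 30.
→ y_carpentry = 3 and y_varnish = 2.
Shadow price of varnish = 2.

2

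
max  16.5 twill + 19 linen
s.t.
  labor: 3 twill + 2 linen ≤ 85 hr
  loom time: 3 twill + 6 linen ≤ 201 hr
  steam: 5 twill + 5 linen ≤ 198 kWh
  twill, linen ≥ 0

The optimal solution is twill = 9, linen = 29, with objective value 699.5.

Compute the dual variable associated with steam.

0

Check each constraint at x*: labor 85/85 (tight); loom time 201/201 (tight); steam 190/198 (slack 8).
Slack constraints have shadow price 0 (complementary slackness).
Dual feasibility on the basic columns requires 3·y_labor + 3·y_loom time = 16.5, 2·y_labor + 6·y_loom time = 19.
Solving: y_labor = 3.5, y_loom time = 2.
Shadow price of steam = 0.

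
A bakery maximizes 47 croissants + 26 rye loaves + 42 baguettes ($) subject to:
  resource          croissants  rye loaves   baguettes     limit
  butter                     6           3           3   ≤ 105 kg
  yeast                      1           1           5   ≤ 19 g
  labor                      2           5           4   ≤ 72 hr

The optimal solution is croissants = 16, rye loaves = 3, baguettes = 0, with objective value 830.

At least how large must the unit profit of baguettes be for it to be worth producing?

At the optimum: butter uses 105 of 105 (binding); yeast uses 19 of 19 (binding); labor uses 47 of 72 (slack = 25).
Since labor is not tight, its dual is 0.
From A_Bᵀ y = c: 6·y_butter + 1·y_yeast = 47; 3·y_butter + 1·y_yeast = 26.
→ y_butter = 7 and y_yeast = 5.
baguettes enters the basis when its profit ≥ yᵀa₃ = 7·3 + 5·5 = 46.

46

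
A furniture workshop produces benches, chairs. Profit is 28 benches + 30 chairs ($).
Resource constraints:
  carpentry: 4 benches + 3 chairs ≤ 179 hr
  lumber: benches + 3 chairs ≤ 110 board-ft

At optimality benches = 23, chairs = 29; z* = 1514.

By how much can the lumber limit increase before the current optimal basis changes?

69

Binding constraints: carpentry, lumber. The basis is B = [[4,3],[1,3]] with det 9.
Per unit increase in lumber, x* moves by d = (-0.3333, 0.4444).
The basis stays optimal until benches reaches 0; allowable increase = 69 board-ft.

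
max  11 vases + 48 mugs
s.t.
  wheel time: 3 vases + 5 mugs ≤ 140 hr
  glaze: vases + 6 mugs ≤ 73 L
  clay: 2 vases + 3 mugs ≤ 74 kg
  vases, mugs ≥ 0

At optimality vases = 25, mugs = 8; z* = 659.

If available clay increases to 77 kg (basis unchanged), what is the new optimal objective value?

665

Check each constraint at x*: wheel time 115/140 (slack 25); glaze 73/73 (tight); clay 74/74 (tight).
By complementary slackness, y = 0 for the non-binding constraint.
Dual feasibility on the basic columns requires 1·y_glaze + 2·y_clay = 11, 6·y_glaze + 3·y_clay = 48.
→ y_glaze = 7 and y_clay = 2.
Δz = y_clay·Δb = 2 × (3) = 6, so new z* = 659 + 6 = 665.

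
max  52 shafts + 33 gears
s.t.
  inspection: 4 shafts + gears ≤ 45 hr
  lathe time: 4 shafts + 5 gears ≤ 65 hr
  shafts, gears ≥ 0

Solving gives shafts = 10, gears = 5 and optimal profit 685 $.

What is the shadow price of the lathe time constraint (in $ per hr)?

Check each constraint at x*: inspection 45/45 (tight); lathe time 65/65 (tight).
From A_Bᵀ y = c: 4·y_inspection + 4·y_lathe time = 52; 1·y_inspection + 5·y_lathe time = 33.
Solving: y_inspection = 8, y_lathe time = 5.
Shadow price of lathe time = 5.

5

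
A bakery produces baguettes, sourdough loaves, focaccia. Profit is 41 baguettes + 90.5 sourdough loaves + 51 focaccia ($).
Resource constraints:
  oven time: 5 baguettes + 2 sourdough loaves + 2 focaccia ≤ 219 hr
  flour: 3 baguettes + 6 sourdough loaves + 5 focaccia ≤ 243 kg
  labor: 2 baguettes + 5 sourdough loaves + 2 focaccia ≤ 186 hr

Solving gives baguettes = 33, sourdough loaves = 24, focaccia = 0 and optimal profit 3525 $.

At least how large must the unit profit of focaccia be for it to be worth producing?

Binding: flour and labor. Non-binding: oven time (6 unused).
Slack constraints have shadow price 0 (complementary slackness).
From A_Bᵀ y = c: 3·y_flour + 2·y_labor = 41; 6·y_flour + 5·y_labor = 90.5.
Solving: y_flour = 8, y_labor = 8.5.
focaccia enters the basis when its profit ≥ yᵀa₃ = 8·5 + 8.5·2 = 57.

57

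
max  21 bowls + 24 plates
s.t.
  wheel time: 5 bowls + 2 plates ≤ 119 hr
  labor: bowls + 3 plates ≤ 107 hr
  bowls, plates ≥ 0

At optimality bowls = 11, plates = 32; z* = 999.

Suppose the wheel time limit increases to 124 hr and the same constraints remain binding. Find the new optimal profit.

1014

Check each constraint at x*: wheel time 119/119 (tight); labor 107/107 (tight).
From A_Bᵀ y = c: 5·y_wheel time + 1·y_labor = 21; 2·y_wheel time + 3·y_labor = 24.
Solving: y_wheel time = 3, y_labor = 6.
Δz = y_wheel time·Δb = 3 × (5) = 15, so new z* = 999 + 15 = 1014.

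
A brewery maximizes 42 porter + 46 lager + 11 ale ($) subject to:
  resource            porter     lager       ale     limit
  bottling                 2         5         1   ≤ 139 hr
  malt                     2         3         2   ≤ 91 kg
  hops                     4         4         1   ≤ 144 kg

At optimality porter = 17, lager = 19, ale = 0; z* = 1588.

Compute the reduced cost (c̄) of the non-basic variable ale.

-5.5

Binding: malt and hops. Non-binding: bottling (10 unused).
By complementary slackness, y = 0 for the non-binding constraint.
From A_Bᵀ y = c: 2·y_malt + 4·y_hops = 42; 3·y_malt + 4·y_hops = 46.
Solving: y_malt = 4, y_hops = 8.5.
Reduced cost of ale: c₃ − yᵀa₃ = 11 − (4·2 + 8.5·1) = 11 − 16.5 = -5.5.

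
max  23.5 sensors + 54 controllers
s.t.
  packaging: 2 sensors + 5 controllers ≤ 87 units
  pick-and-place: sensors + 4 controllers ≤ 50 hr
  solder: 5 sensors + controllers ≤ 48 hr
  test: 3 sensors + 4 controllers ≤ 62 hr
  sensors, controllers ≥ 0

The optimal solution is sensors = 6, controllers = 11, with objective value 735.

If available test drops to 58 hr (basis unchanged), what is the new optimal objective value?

Binding: pick-and-place and test. Non-binding: packaging (20 unused), solder (7 unused).
Since packaging, solder are not tight, their duals are 0.
Dual feasibility on the basic columns requires 1·y_pick-and-place + 3·y_test = 23.5, 4·y_pick-and-place + 4·y_test = 54.
→ y_pick-and-place = 8.5 and y_test = 5.
Δz = y_test·Δb = 5 × (-4) = -20, so new z* = 735 − 20 = 715.

715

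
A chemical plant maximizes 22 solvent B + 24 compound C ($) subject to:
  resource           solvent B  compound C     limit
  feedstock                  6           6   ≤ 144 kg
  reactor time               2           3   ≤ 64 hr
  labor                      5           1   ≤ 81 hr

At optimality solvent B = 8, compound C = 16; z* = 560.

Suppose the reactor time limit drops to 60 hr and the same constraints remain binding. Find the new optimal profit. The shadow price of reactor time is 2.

Δb = -4, so new z* = 560 + (2)·(-4) = 560 − 8 = 552.

552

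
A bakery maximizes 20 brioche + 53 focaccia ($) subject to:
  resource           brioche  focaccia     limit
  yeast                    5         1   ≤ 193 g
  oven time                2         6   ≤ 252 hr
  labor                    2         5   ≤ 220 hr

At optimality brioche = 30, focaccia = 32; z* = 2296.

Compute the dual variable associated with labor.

7

Binding: oven time and labor. Non-binding: yeast (11 unused).
Since yeast is not tight, its dual is 0.
Dual feasibility on the basic columns requires 2·y_oven time + 2·y_labor = 20, 6·y_oven time + 5·y_labor = 53.
Solving: y_oven time = 3, y_labor = 7.
Shadow price of labor = 7.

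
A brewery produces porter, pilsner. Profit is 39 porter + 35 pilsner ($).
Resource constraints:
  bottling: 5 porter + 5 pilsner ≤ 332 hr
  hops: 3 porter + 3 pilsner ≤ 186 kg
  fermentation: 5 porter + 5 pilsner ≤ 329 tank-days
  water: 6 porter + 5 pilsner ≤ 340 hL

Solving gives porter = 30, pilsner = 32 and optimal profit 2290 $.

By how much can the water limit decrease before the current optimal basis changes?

30

Binding constraints: hops, water. The basis is B = [[3,3],[6,5]] with det -3.
Per unit decrease in water, x* moves by d = (-1, 1).
The basis stays optimal until porter reaches 0; allowable decrease = 30 hL.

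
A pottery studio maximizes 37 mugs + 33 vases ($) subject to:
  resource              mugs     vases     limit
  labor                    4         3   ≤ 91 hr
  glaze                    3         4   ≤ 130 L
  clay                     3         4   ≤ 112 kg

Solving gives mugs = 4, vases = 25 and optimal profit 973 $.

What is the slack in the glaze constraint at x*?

18

glaze used = 3·4 + 4·25 = 112; slack = 130 − 112 = 18.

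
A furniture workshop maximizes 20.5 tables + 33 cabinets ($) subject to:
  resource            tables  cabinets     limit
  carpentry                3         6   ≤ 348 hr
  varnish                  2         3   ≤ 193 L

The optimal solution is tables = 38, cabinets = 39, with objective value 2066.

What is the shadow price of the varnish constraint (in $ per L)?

8

Check each constraint at x*: carpentry 348/348 (tight); varnish 193/193 (tight).
Dual feasibility on the basic columns requires 3·y_carpentry + 2·y_varnish = 20.5, 6·y_carpentry + 3·y_varnish = 33.
This yields shadow prices y_carpentry = 1.5, y_varnish = 8.
Shadow price of varnish = 8.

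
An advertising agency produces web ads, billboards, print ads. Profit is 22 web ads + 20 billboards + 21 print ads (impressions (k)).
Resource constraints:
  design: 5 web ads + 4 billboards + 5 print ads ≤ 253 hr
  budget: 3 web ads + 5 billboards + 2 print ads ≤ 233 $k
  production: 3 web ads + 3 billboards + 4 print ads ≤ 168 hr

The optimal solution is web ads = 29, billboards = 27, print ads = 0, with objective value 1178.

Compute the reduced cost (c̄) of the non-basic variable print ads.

Check each constraint at x*: design 253/253 (tight); budget 222/233 (slack 11); production 168/168 (tight).
Since budget is not tight, its dual is 0.
From A_Bᵀ y = c: 5·y_design + 3·y_production = 22; 4·y_design + 3·y_production = 20.
→ y_design = 2 and y_production = 4.
Reduced cost of print ads: c₃ − yᵀa₃ = 21 − (2·5 + 4·4) = 21 − 26 = -5.

-5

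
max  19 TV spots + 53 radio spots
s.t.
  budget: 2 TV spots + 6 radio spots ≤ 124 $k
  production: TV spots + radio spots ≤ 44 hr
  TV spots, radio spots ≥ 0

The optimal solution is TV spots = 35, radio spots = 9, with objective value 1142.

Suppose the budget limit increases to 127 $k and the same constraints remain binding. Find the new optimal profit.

1167.5

Check each constraint at x*: budget 124/124 (tight); production 44/44 (tight).
The binding rows give the dual system: 2·y_budget + 1·y_production = 19 and 6·y_budget + 1·y_production = 53.
Solving: y_budget = 8.5, y_production = 2.
Δz = y_budget·Δb = 8.5 × (3) = 25.5, so new z* = 1142 + 25.5 = 1167.5.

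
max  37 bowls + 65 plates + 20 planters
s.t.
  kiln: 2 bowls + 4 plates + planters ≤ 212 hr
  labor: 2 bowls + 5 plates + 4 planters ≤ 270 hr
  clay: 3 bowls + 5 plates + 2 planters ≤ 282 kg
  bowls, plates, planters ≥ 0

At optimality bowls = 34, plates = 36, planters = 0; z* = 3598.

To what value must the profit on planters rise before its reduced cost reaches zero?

At the optimum: kiln uses 212 of 212 (binding); labor uses 248 of 270 (slack = 22); clay uses 282 of 282 (binding).
Since labor is not tight, its dual is 0.
From A_Bᵀ y = c: 2·y_kiln + 3·y_clay = 37; 4·y_kiln + 5·y_clay = 65.
This yields shadow prices y_kiln = 5, y_clay = 9.
planters enters the basis when its profit ≥ yᵀa₃ = 5·1 + 9·2 = 23.

23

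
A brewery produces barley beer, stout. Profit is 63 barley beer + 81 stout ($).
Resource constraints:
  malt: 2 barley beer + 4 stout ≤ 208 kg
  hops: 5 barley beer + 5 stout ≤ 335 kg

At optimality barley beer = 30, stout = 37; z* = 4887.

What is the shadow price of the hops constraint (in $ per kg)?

9

Both malt and hops are binding at x*.
From A_Bᵀ y = c: 2·y_malt + 5·y_hops = 63; 4·y_malt + 5·y_hops = 81.
Solving: y_malt = 9, y_hops = 9.
Shadow price of hops = 9.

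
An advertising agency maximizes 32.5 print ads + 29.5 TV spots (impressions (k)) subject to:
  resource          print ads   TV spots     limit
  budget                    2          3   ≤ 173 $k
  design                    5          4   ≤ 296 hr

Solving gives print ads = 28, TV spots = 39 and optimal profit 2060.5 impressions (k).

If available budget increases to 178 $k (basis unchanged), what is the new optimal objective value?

Both budget and design are binding at x*.
Dual feasibility on the basic columns requires 2·y_budget + 5·y_design = 32.5, 3·y_budget + 4·y_design = 29.5.
→ y_budget = 2.5 and y_design = 5.5.
Δz = y_budget·Δb = 2.5 × (5) = 12.5, so new z* = 2060.5 + 12.5 = 2073.

2073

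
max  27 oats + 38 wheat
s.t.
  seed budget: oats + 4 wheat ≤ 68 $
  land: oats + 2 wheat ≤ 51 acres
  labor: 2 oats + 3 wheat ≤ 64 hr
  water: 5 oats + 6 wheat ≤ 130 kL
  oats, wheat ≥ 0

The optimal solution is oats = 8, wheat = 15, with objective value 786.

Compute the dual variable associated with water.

Binding: seed budget and water. Non-binding: land (13 unused), labor (3 unused).
By complementary slackness, y = 0 for the non-binding constraints.
The binding rows give the dual system: 1·y_seed budget + 5·y_water = 27 and 4·y_seed budget + 6·y_water = 38.
Solving: y_seed budget = 2, y_water = 5.
Shadow price of water = 5.

5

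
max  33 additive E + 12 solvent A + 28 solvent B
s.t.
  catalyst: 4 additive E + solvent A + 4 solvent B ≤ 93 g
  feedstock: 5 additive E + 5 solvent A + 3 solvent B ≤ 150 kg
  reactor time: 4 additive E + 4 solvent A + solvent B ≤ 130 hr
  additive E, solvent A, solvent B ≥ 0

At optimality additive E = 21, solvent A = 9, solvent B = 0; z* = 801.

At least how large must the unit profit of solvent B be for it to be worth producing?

31

Binding: catalyst and feedstock. Non-binding: reactor time (10 unused).
By complementary slackness, y = 0 for the non-binding constraint.
The binding rows give the dual system: 4·y_catalyst + 5·y_feedstock = 33 and 1·y_catalyst + 5·y_feedstock = 12.
This yields shadow prices y_catalyst = 7, y_feedstock = 1.
solvent B enters the basis when its profit ≥ yᵀa₃ = 7·4 + 1·3 = 31.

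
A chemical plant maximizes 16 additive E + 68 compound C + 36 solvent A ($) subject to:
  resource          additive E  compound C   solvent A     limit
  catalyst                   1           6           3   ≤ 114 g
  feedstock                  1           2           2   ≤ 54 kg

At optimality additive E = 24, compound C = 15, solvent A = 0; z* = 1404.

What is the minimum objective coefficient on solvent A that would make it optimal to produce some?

Check each constraint at x*: catalyst 114/114 (tight); feedstock 54/54 (tight).
The binding rows give the dual system: 1·y_catalyst + 1·y_feedstock = 16 and 6·y_catalyst + 2·y_feedstock = 68.
Solving: y_catalyst = 9, y_feedstock = 7.
solvent A enters the basis when its profit ≥ yᵀa₃ = 9·3 + 7·2 = 41.

41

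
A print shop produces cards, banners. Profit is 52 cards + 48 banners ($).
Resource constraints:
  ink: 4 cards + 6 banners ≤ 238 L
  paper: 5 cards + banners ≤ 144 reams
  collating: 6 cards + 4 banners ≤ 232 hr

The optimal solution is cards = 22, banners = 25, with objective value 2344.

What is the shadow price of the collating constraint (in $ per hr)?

Check each constraint at x*: ink 238/238 (tight); paper 135/144 (slack 9); collating 232/232 (tight).
Since paper is not tight, its dual is 0.
Dual feasibility on the basic columns requires 4·y_ink + 6·y_collating = 52, 6·y_ink + 4·y_collating = 48.
Solving: y_ink = 4, y_collating = 6.
Shadow price of collating = 6.

6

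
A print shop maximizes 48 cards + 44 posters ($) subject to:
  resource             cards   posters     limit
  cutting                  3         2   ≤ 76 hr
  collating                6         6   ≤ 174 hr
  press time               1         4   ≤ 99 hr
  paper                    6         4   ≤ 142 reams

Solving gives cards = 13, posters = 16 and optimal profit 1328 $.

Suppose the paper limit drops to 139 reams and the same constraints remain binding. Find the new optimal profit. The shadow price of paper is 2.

Δb = -3, so new z* = 1328 + (2)·(-3) = 1328 − 6 = 1322.

1322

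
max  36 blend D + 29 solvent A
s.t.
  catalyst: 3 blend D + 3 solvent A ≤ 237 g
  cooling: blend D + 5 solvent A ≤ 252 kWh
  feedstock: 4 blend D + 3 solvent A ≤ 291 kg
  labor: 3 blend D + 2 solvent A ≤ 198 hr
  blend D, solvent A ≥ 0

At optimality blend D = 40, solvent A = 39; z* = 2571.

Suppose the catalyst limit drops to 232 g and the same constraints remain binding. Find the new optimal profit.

Check each constraint at x*: catalyst 237/237 (tight); cooling 235/252 (slack 17); feedstock 277/291 (slack 14); labor 198/198 (tight).
Since cooling, feedstock are not tight, their duals are 0.
From A_Bᵀ y = c: 3·y_catalyst + 3·y_labor = 36; 3·y_catalyst + 2·y_labor = 29.
→ y_catalyst = 5 and y_labor = 7.
Δz = y_catalyst·Δb = 5 × (-5) = -25, so new z* = 2571 − 25 = 2546.

2546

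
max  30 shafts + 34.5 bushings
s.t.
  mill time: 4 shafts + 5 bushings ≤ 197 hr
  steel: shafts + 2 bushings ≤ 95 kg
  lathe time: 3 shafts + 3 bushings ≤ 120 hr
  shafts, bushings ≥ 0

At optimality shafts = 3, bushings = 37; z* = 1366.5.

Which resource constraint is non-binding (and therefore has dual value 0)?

mill time: 197/197 (binding)
steel: 77/95 (slack 18)
lathe time: 120/120 (binding)
By complementary slackness, a constraint with positive slack has shadow price 0 → steel.

steel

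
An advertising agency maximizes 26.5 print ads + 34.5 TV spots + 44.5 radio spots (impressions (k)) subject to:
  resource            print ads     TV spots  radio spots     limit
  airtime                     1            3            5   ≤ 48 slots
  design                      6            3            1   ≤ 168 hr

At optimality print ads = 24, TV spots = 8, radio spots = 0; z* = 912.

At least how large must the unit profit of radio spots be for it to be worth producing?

45.5

At the optimum: airtime uses 48 of 48 (binding); design uses 168 of 168 (binding).
The binding rows give the dual system: 1·y_airtime + 6·y_design = 26.5 and 3·y_airtime + 3·y_design = 34.5.
This yields shadow prices y_airtime = 8.5, y_design = 3.
radio spots enters the basis when its profit ≥ yᵀa₃ = 8.5·5 + 3·1 = 45.5.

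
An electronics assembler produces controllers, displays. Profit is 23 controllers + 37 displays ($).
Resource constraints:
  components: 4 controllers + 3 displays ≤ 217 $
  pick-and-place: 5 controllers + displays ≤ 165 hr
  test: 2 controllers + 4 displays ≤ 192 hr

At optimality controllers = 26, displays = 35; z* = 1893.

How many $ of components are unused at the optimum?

8

components used = 4·26 + 3·35 = 209; slack = 217 − 209 = 8.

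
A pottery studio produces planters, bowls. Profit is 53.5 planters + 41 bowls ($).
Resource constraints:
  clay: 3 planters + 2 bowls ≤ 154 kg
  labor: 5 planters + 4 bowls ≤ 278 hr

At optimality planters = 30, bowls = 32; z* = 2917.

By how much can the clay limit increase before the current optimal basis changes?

Binding constraints: clay, labor. The basis is B = [[3,2],[5,4]] with det 2.
Per unit increase in clay, x* moves by d = (2, -2.5).
The basis stays optimal until bowls reaches 0; allowable increase = 12.8 kg.

12.8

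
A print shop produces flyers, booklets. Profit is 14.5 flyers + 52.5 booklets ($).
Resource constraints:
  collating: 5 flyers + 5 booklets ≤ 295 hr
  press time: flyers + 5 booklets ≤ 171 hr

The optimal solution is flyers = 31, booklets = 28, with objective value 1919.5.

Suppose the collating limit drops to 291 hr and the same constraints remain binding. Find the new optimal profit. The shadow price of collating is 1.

1915.5

Δb = -4, so new z* = 1919.5 + (1)·(-4) = 1919.5 − 4 = 1915.5.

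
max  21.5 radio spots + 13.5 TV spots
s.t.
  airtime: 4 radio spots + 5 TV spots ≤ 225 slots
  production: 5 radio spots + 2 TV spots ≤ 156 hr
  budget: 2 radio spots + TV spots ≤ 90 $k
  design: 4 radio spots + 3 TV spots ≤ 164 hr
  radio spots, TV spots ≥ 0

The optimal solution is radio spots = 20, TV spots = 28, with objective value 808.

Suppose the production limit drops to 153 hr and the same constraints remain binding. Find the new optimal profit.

Check each constraint at x*: airtime 220/225 (slack 5); production 156/156 (tight); budget 68/90 (slack 22); design 164/164 (tight).
Slack constraints have shadow price 0 (complementary slackness).
From A_Bᵀ y = c: 5·y_production + 4·y_design = 21.5; 2·y_production + 3·y_design = 13.5.
Solving: y_production = 1.5, y_design = 3.5.
Δz = y_production·Δb = 1.5 × (-3) = -4.5, so new z* = 808 − 4.5 = 803.5.

803.5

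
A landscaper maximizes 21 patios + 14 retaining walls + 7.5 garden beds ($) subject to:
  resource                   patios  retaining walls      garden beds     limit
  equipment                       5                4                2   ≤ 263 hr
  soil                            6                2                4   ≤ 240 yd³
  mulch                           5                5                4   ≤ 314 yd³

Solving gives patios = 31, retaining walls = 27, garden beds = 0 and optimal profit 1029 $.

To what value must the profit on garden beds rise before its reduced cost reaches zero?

10

Check each constraint at x*: equipment 263/263 (tight); soil 240/240 (tight); mulch 290/314 (slack 24).
Slack constraints have shadow price 0 (complementary slackness).
Dual feasibility on the basic columns requires 5·y_equipment + 6·y_soil = 21, 4·y_equipment + 2·y_soil = 14.
This yields shadow prices y_equipment = 3, y_soil = 1.
garden beds enters the basis when its profit ≥ yᵀa₃ = 3·2 + 1·4 = 10.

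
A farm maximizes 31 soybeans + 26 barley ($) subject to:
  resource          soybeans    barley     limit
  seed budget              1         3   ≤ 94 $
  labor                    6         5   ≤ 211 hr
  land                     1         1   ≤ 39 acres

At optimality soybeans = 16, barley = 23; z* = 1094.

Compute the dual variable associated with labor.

5

Check each constraint at x*: seed budget 85/94 (slack 9); labor 211/211 (tight); land 39/39 (tight).
Slack constraints have shadow price 0 (complementary slackness).
The binding rows give the dual system: 6·y_labor + 1·y_land = 31 and 5·y_labor + 1·y_land = 26.
Solving: y_labor = 5, y_land = 1.
Shadow price of labor = 5.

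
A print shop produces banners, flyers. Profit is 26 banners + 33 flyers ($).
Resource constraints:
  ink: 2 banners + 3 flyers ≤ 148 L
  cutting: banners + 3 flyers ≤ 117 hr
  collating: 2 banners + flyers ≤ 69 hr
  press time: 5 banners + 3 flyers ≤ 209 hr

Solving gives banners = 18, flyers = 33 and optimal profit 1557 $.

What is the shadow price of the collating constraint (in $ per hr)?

9

Check each constraint at x*: ink 135/148 (slack 13); cutting 117/117 (tight); collating 69/69 (tight); press time 189/209 (slack 20).
Since ink, press time are not tight, their duals are 0.
Dual feasibility on the basic columns requires 1·y_cutting + 2·y_collating = 26, 3·y_cutting + 1·y_collating = 33.
Solving: y_cutting = 8, y_collating = 9.
Shadow price of collating = 9.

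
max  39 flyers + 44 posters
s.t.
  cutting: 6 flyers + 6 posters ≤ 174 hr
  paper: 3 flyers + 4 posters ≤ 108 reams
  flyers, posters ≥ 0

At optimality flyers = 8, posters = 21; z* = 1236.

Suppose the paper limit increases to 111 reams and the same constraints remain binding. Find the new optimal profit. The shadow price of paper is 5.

Δb = 3, so new z* = 1236 + (5)·(3) = 1236 + 15 = 1251.

1251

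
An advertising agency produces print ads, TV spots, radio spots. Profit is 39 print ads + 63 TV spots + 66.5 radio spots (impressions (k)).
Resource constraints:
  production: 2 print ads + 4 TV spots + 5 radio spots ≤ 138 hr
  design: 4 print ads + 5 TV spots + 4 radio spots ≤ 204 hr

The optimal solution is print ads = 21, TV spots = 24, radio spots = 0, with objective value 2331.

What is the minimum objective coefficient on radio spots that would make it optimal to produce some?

67.5

Both production and design are binding at x*.
From A_Bᵀ y = c: 2·y_production + 4·y_design = 39; 4·y_production + 5·y_design = 63.
Solving: y_production = 9.5, y_design = 5.
radio spots enters the basis when its profit ≥ yᵀa₃ = 9.5·5 + 5·4 = 67.5.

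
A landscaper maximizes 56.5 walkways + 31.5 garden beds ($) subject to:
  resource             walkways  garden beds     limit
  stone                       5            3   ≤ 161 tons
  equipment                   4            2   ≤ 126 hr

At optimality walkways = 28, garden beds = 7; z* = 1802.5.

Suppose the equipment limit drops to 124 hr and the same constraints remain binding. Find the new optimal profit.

1790.5

At the optimum: stone uses 161 of 161 (binding); equipment uses 126 of 126 (binding).
From A_Bᵀ y = c: 5·y_stone + 4·y_equipment = 56.5; 3·y_stone + 2·y_equipment = 31.5.
→ y_stone = 6.5 and y_equipment = 6.
Δz = y_equipment·Δb = 6 × (-2) = -12, so new z* = 1802.5 − 12 = 1790.5.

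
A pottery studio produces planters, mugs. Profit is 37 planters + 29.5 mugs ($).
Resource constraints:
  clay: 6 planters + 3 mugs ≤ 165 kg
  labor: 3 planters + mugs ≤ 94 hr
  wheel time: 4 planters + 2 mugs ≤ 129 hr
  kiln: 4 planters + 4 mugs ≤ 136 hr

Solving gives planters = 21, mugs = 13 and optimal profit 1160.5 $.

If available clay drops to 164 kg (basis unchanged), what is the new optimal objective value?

1158

At the optimum: clay uses 165 of 165 (binding); labor uses 76 of 94 (slack = 18); wheel time uses 110 of 129 (slack = 19); kiln uses 136 of 136 (binding).
Since labor, wheel time are not tight, their duals are 0.
Dual feasibility on the basic columns requires 6·y_clay + 4·y_kiln = 37, 3·y_clay + 4·y_kiln = 29.5.
→ y_clay = 2.5 and y_kiln = 5.5.
Δz = y_clay·Δb = 2.5 × (-1) = -2.5, so new z* = 1160.5 − 2.5 = 1158.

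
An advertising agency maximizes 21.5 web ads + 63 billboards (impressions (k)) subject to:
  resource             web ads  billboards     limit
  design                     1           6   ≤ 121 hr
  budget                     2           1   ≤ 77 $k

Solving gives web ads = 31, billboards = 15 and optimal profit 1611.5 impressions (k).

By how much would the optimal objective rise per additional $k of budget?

6

At the optimum: design uses 121 of 121 (binding); budget uses 77 of 77 (binding).
Dual feasibility on the basic columns requires 1·y_design + 2·y_budget = 21.5, 6·y_design + 1·y_budget = 63.
Solving: y_design = 9.5, y_budget = 6.
Shadow price of budget = 6.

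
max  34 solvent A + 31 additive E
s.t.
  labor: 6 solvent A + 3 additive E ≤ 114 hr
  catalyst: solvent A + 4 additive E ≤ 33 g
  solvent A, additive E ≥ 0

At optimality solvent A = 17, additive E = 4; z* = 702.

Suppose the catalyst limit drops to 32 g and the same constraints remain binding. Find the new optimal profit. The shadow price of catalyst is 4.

698

Δb = -1, so new z* = 702 + (4)·(-1) = 702 − 4 = 698.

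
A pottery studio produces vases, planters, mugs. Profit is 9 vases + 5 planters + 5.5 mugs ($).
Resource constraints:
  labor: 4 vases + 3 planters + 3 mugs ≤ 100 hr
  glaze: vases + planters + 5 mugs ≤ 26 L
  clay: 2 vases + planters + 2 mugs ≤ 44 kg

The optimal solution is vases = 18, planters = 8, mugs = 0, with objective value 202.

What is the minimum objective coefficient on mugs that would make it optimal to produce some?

At the optimum: labor uses 96 of 100 (slack = 4); glaze uses 26 of 26 (binding); clay uses 44 of 44 (binding).
Since labor is not tight, its dual is 0.
The binding rows give the dual system: 1·y_glaze + 2·y_clay = 9 and 1·y_glaze + 1·y_clay = 5.
This yields shadow prices y_glaze = 1, y_clay = 4.
mugs enters the basis when its profit ≥ yᵀa₃ = 1·5 + 4·2 = 13.

13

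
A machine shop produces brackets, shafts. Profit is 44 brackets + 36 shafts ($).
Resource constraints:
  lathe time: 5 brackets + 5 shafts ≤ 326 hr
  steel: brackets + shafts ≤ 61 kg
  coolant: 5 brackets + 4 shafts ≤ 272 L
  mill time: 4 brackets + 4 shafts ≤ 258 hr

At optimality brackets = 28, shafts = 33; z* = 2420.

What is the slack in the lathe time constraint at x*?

21

lathe time used = 5·28 + 5·33 = 305; slack = 326 − 305 = 21.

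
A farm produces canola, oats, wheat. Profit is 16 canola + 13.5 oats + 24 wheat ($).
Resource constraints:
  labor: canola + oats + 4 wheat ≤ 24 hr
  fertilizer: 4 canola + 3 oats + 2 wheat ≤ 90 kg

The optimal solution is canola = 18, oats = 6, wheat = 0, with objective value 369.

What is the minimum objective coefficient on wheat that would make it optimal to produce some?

29

Both labor and fertilizer are binding at x*.
From A_Bᵀ y = c: 1·y_labor + 4·y_fertilizer = 16; 1·y_labor + 3·y_fertilizer = 13.5.
Solving: y_labor = 6, y_fertilizer = 2.5.
wheat enters the basis when its profit ≥ yᵀa₃ = 6·4 + 2.5·2 = 29.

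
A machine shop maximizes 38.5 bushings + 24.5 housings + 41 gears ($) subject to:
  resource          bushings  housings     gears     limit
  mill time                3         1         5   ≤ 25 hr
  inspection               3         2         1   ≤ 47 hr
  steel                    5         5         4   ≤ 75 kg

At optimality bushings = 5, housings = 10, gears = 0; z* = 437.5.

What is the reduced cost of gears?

-8

Check each constraint at x*: mill time 25/25 (tight); inspection 35/47 (slack 12); steel 75/75 (tight).
Since inspection is not tight, its dual is 0.
From A_Bᵀ y = c: 3·y_mill time + 5·y_steel = 38.5; 1·y_mill time + 5·y_steel = 24.5.
→ y_mill time = 7 and y_steel = 3.5.
Reduced cost of gears: c₃ − yᵀa₃ = 41 − (7·5 + 3.5·4) = 41 − 49 = -8.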